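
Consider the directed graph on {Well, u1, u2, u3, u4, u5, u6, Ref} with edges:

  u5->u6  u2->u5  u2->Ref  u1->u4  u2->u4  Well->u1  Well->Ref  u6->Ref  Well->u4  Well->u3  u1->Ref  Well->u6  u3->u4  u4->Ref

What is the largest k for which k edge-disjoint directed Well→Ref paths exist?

Assign every edge capacity 1; by Menger, the answer equals the max flow.
Path Well→Ref (+1); total 1.
Path Well→u1→Ref (+1); total 2.
Path Well→u4→Ref (+1); total 3.
Path Well→u6→Ref (+1); total 4.
No residual Well→Ref path; max flow = 4.
Certifying cut of size 4: {Well→Ref, Well→u1, Well→u6, u4→Ref}.

4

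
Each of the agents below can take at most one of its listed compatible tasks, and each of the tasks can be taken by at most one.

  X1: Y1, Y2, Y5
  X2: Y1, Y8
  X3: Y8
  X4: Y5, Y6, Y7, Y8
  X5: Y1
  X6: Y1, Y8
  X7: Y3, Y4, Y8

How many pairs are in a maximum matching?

Unit-capacity flow: source→left, listed edges, right→sink; max matching = max flow.
Augmenting path X1→Y1 (+1); matched 1.
Augmenting path X2→Y8 (+1); matched 2.
Augmenting path X4→Y5 (+1); matched 3.
Augmenting path X7→Y3 (+1); matched 4.
Augmenting path X5→Y1→X1→Y2 (+1); matched 5.
No augmenting path remains; maximum matching = 5.
König certificate: {X1, X4, X7, Y1, Y8} is a vertex cover of size 5 (every listed pair touches it), so no matching can be larger.

5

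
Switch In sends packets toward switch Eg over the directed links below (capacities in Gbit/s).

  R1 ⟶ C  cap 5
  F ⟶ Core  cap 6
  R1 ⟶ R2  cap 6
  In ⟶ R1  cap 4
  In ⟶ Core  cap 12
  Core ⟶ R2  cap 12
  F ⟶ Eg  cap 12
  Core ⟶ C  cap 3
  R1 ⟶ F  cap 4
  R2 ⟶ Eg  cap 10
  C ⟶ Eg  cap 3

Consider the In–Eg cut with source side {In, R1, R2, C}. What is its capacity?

29

Edges leaving {In, R1, R2, C}: In→Core (12), R1→F (4), R2→Eg (10), C→Eg (3).
Cut capacity = 12 + 4 + 10 + 3 = 29.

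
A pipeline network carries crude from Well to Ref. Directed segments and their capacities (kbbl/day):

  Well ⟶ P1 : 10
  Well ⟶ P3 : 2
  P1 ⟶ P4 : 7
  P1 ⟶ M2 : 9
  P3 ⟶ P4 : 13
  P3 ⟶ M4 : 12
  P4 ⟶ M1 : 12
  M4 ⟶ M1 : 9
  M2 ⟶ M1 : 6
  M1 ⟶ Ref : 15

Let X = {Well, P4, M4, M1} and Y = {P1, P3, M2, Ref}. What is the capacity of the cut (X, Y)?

Edges leaving {Well, P4, M4, M1}: Well→P1 (10), Well→P3 (2), M1→Ref (15).
Cut capacity = 10 + 2 + 15 = 27.

27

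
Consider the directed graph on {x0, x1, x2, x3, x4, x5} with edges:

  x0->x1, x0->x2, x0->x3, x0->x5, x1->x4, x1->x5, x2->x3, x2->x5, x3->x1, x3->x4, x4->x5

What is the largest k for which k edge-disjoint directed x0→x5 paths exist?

4

Assign every edge capacity 1; by Menger, the answer equals the max flow.
Path x0→x5 (+1); total 1.
Path x0→x1→x5 (+1); total 2.
Path x0→x2→x5 (+1); total 3.
Path x0→x3→x4→x5 (+1); total 4.
No residual x0→x5 path; max flow = 4.
Certifying cut of size 4: {x0→x1, x0→x2, x0→x3, x0→x5}.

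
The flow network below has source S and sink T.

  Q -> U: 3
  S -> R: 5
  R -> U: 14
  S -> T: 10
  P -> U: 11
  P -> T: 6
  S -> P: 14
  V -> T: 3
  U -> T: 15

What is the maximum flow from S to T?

29

Augment S→T: bottleneck 10, flow now 10.
Augment S→P→T: bottleneck 6, flow now 16.
Augment S→P→U→T: bottleneck 8, flow now 24.
Augment S→R→U→T: bottleneck 5, flow now 29.
No augmenting path remains; maximum flow = 29.
In the residual graph, reachable from S: {S}.
Min-cut edges: S→P (14), S→R (5), S→T (10); capacity 14 + 5 + 10 = 29.
This cut is saturated, so no flow can exceed 29.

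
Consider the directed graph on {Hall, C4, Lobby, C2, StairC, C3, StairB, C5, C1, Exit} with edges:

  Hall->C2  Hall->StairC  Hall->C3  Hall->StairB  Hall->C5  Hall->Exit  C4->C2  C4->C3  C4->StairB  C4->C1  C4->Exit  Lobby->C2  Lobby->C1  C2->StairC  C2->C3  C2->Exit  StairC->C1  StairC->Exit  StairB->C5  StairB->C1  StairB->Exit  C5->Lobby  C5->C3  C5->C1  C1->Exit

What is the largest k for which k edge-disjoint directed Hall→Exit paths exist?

5

Assign every edge capacity 1; by Menger, the answer equals the max flow.
Path Hall→Exit (+1); total 1.
Path Hall→C2→Exit (+1); total 2.
Path Hall→StairC→Exit (+1); total 3.
Path Hall→StairB→Exit (+1); total 4.
Path Hall→C5→C1→Exit (+1); total 5.
No residual Hall→Exit path; max flow = 5.
Certifying cut of size 5: {Hall→C2, Hall→C5, Hall→Exit, Hall→StairB, Hall→StairC}.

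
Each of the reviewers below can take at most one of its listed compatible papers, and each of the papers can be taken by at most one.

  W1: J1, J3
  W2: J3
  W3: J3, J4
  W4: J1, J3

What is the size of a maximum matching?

3

Unit-capacity flow: source→left, listed edges, right→sink; max matching = max flow.
Augmenting path W1→J1 (+1); matched 1.
Augmenting path W2→J3 (+1); matched 2.
Augmenting path W3→J4 (+1); matched 3.
No augmenting path remains; maximum matching = 3.
König certificate: {W3, J1, J3} is a vertex cover of size 3 (every listed pair touches it), so no matching can be larger.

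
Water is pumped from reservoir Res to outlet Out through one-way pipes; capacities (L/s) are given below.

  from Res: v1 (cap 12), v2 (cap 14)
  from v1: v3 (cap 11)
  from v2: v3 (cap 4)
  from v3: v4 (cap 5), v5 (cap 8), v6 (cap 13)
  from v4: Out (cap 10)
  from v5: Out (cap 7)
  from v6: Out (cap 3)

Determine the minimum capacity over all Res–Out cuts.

15

Augment Res→v1→v3→v4→Out: bottleneck 5, flow now 5.
Augment Res→v1→v3→v5→Out: bottleneck 6, flow now 11.
Augment Res→v2→v3→v5→Out: bottleneck 1, flow now 12.
Augment Res→v2→v3→v6→Out: bottleneck 3, flow now 15.
No augmenting path remains; maximum flow = 15.
By max-flow min-cut, the minimum cut capacity equals the max flow.
In the residual graph, reachable from Res: {Res, v1, v2}.
Min-cut edges: v1→v3 (11), v2→v3 (4); capacity 11 + 4 = 15.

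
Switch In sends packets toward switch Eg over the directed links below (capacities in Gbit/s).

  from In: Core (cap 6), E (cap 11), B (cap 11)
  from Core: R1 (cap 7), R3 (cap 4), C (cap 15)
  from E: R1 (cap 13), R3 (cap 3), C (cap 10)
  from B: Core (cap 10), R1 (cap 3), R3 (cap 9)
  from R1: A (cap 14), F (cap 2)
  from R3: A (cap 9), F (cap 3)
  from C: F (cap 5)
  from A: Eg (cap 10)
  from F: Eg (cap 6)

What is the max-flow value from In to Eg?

16

Augment In→Core→R1→A→Eg: bottleneck 6, flow now 6.
Augment In→E→R1→A→Eg: bottleneck 4, flow now 10.
Augment In→E→R1→F→Eg: bottleneck 2, flow now 12.
Augment In→E→R3→F→Eg: bottleneck 3, flow now 15.
Augment In→E→C→F→Eg: bottleneck 1, flow now 16.
No augmenting path remains; maximum flow = 16.
In the residual graph, reachable from In: {In, Core, E, B, R1, R3, C, A, F}.
Min-cut edges: A→Eg (10), F→Eg (6); capacity 10 + 6 = 16.
This cut is saturated, so no flow can exceed 16.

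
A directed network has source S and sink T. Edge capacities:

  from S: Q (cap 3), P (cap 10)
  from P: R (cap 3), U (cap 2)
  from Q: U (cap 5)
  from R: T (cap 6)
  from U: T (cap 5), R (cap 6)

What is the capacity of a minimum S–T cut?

8

Augment S→P→R→T: bottleneck 3, flow now 3.
Augment S→P→U→T: bottleneck 2, flow now 5.
Augment S→Q→U→T: bottleneck 3, flow now 8.
No augmenting path remains; maximum flow = 8.
By max-flow min-cut, the minimum cut capacity equals the max flow.
In the residual graph, reachable from S: {S, P}.
Min-cut edges: S→Q (3), P→R (3), P→U (2); capacity 3 + 3 + 2 = 8.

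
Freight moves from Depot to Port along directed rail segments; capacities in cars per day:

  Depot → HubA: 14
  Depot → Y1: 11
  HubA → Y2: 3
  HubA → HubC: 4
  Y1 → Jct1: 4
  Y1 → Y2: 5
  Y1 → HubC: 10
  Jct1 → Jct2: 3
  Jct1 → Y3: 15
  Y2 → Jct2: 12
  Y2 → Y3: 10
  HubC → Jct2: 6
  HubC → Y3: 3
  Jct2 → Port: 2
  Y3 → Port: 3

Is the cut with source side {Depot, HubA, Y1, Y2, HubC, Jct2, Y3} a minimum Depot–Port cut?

No — its capacity is 9, but the minimum cut has capacity 5.

Given cut capacity: 4 + 2 + 3 = 9.
Augment Depot→HubA→Y2→Jct2→Port: bottleneck 2, flow now 2.
Augment Depot→HubA→Y2→Y3→Port: bottleneck 1, flow now 3.
Augment Depot→HubA→HubC→Y3→Port: bottleneck 2, flow now 5.
No augmenting path remains; maximum flow = 5.
In the residual graph, reachable from Depot: {Depot, HubA, Y1, Jct1, Y2, HubC, Jct2, Y3}.
Min-cut edges: Jct2→Port (2), Y3→Port (3); capacity 2 + 3 = 5.
Cut capacity 9 exceeds the max flow 5, so it is not minimum.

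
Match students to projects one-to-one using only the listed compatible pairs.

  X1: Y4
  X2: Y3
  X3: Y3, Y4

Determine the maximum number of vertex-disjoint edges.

Unit-capacity flow: source→left, listed edges, right→sink; max matching = max flow.
Augmenting path X1→Y4 (+1); matched 1.
Augmenting path X2→Y3 (+1); matched 2.
No augmenting path remains; maximum matching = 2.
König certificate: {Y3, Y4} is a vertex cover of size 2 (every listed pair touches it), so no matching can be larger.

2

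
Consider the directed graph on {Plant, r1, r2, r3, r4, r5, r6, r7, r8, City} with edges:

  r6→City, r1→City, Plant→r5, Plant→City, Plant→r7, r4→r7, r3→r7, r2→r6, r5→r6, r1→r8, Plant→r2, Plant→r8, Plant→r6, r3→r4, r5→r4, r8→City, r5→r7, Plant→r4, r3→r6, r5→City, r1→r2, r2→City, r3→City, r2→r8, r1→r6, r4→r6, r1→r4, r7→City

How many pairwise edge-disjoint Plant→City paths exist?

6

Assign every edge capacity 1; by Menger, the answer equals the max flow.
Path Plant→City (+1); total 1.
Path Plant→r2→City (+1); total 2.
Path Plant→r5→City (+1); total 3.
Path Plant→r6→City (+1); total 4.
Path Plant→r7→City (+1); total 5.
Path Plant→r8→City (+1); total 6.
No residual Plant→City path; max flow = 6.
Certifying cut of size 6: {Plant→City, Plant→r2, Plant→r5, Plant→r8, r6→City, r7→City}.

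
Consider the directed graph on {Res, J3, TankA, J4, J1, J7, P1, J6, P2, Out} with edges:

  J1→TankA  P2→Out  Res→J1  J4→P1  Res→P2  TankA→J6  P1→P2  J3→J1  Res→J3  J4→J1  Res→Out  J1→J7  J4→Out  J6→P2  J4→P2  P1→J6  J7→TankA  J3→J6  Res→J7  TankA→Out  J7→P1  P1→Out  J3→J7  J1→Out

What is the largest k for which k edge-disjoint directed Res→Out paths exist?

5

Assign every edge capacity 1; by Menger, the answer equals the max flow.
Path Res→Out (+1); total 1.
Path Res→J1→Out (+1); total 2.
Path Res→P2→Out (+1); total 3.
Path Res→J7→TankA→Out (+1); total 4.
Path Res→J3→J7→P1→Out (+1); total 5.
No residual Res→Out path; max flow = 5.
Certifying cut of size 5: {Res→J1, Res→J3, Res→J7, Res→Out, Res→P2}.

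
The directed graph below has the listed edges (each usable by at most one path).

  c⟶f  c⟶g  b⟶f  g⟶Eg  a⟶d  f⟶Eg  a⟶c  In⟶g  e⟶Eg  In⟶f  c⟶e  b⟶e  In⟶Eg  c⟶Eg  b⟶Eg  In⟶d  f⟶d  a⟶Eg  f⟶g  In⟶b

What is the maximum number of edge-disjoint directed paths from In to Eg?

Assign every edge capacity 1; by Menger, the answer equals the max flow.
Path In→Eg (+1); total 1.
Path In→b→Eg (+1); total 2.
Path In→f→Eg (+1); total 3.
Path In→g→Eg (+1); total 4.
No residual In→Eg path; max flow = 4.
Certifying cut of size 4: {In→Eg, In→b, In→f, In→g}.

4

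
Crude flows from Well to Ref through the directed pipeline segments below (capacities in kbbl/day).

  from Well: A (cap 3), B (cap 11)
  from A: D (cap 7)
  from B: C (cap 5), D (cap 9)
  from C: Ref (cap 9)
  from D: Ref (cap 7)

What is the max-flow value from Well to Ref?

Augment Well→A→D→Ref: bottleneck 3, flow now 3.
Augment Well→B→C→Ref: bottleneck 5, flow now 8.
Augment Well→B→D→Ref: bottleneck 4, flow now 12.
No augmenting path remains; maximum flow = 12.
In the residual graph, reachable from Well: {Well, A, B, D}.
Min-cut edges: B→C (5), D→Ref (7); capacity 5 + 7 = 12.
This cut is saturated, so no flow can exceed 12.

12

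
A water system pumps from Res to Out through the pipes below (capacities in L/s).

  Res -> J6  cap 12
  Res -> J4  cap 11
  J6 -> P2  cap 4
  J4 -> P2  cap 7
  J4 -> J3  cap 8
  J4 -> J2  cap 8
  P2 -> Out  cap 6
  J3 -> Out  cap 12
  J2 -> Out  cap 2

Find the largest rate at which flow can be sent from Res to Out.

15

Augment Res→J6→P2→Out: bottleneck 4, flow now 4.
Augment Res→J4→P2→Out: bottleneck 2, flow now 6.
Augment Res→J4→J3→Out: bottleneck 8, flow now 14.
Augment Res→J4→J2→Out: bottleneck 1, flow now 15.
No augmenting path remains; maximum flow = 15.
In the residual graph, reachable from Res: {Res, J6}.
Min-cut edges: Res→J4 (11), J6→P2 (4); capacity 11 + 4 = 15.
This cut is saturated, so no flow can exceed 15.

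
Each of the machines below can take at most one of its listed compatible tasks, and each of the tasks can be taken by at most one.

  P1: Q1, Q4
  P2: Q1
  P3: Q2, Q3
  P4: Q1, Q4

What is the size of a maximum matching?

3

Unit-capacity flow: source→left, listed edges, right→sink; max matching = max flow.
Augmenting path P1→Q1 (+1); matched 1.
Augmenting path P3→Q2 (+1); matched 2.
Augmenting path P4→Q4 (+1); matched 3.
No augmenting path remains; maximum matching = 3.
König certificate: {P3, Q1, Q4} is a vertex cover of size 3 (every listed pair touches it), so no matching can be larger.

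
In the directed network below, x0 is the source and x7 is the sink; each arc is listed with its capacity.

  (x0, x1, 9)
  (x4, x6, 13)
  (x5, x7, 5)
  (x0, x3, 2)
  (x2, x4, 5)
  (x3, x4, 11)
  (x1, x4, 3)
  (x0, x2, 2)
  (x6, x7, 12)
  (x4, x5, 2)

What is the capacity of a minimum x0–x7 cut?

7

Augment x0→x1→x4→x5→x7: bottleneck 2, flow now 2.
Augment x0→x1→x4→x6→x7: bottleneck 1, flow now 3.
Augment x0→x2→x4→x6→x7: bottleneck 2, flow now 5.
Augment x0→x3→x4→x6→x7: bottleneck 2, flow now 7.
No augmenting path remains; maximum flow = 7.
By max-flow min-cut, the minimum cut capacity equals the max flow.
In the residual graph, reachable from x0: {x0, x1}.
Min-cut edges: x0→x2 (2), x0→x3 (2), x1→x4 (3); capacity 2 + 2 + 3 = 7.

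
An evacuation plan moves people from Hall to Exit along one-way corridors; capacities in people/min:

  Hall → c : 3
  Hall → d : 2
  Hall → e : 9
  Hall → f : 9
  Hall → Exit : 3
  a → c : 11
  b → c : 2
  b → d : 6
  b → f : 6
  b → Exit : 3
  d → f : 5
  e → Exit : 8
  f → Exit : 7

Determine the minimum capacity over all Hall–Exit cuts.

18

Augment Hall→Exit: bottleneck 3, flow now 3.
Augment Hall→e→Exit: bottleneck 8, flow now 11.
Augment Hall→f→Exit: bottleneck 7, flow now 18.
No augmenting path remains; maximum flow = 18.
By max-flow min-cut, the minimum cut capacity equals the max flow.
In the residual graph, reachable from Hall: {Hall, c, d, e, f}.
Min-cut edges: Hall→Exit (3), e→Exit (8), f→Exit (7); capacity 3 + 8 + 7 = 18.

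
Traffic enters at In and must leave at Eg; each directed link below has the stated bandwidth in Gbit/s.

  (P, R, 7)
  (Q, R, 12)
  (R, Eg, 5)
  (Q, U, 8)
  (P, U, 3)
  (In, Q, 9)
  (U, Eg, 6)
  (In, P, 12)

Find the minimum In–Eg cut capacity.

Augment In→P→R→Eg: bottleneck 5, flow now 5.
Augment In→P→U→Eg: bottleneck 3, flow now 8.
Augment In→Q→U→Eg: bottleneck 3, flow now 11.
No augmenting path remains; maximum flow = 11.
By max-flow min-cut, the minimum cut capacity equals the max flow.
In the residual graph, reachable from In: {In, P, Q, R, U}.
Min-cut edges: R→Eg (5), U→Eg (6); capacity 5 + 6 = 11.

11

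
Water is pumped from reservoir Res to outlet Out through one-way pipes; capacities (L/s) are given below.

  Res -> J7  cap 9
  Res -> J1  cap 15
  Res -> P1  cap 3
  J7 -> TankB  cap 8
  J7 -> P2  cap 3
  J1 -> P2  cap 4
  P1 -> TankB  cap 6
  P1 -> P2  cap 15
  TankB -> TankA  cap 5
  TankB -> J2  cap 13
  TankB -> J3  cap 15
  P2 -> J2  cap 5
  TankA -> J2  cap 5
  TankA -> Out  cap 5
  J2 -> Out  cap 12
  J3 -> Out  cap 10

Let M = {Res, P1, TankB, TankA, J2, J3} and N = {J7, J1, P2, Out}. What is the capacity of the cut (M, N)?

66

Edges leaving {Res, P1, TankB, TankA, J2, J3}: Res→J7 (9), Res→J1 (15), P1→P2 (15), TankA→Out (5), J2→Out (12), J3→Out (10).
Cut capacity = 9 + 15 + 15 + 5 + 12 + 10 = 66.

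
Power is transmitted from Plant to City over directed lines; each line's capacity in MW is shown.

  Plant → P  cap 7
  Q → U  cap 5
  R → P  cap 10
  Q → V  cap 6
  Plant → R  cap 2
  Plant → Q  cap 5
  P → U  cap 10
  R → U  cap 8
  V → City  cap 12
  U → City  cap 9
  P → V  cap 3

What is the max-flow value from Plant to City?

Augment Plant→P→U→City: bottleneck 7, flow now 7.
Augment Plant→Q→U→City: bottleneck 2, flow now 9.
Augment Plant→Q→V→City: bottleneck 3, flow now 12.
Augment Plant→R→P→V→City: bottleneck 2, flow now 14.
No augmenting path remains; maximum flow = 14.
In the residual graph, reachable from Plant: {Plant}.
Min-cut edges: Plant→P (7), Plant→Q (5), Plant→R (2); capacity 7 + 5 + 2 = 14.
This cut is saturated, so no flow can exceed 14.

14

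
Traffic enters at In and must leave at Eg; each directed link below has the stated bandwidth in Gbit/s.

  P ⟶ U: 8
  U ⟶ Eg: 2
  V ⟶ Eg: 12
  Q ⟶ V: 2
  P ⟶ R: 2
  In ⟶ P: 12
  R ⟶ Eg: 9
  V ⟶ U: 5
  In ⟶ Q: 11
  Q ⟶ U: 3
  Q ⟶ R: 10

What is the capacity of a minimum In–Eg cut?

Augment In→P→R→Eg: bottleneck 2, flow now 2.
Augment In→P→U→Eg: bottleneck 2, flow now 4.
Augment In→Q→R→Eg: bottleneck 7, flow now 11.
Augment In→Q→V→Eg: bottleneck 2, flow now 13.
No augmenting path remains; maximum flow = 13.
By max-flow min-cut, the minimum cut capacity equals the max flow.
In the residual graph, reachable from In: {In, P, Q, R, U}.
Min-cut edges: Q→V (2), R→Eg (9), U→Eg (2); capacity 2 + 9 + 2 = 13.

13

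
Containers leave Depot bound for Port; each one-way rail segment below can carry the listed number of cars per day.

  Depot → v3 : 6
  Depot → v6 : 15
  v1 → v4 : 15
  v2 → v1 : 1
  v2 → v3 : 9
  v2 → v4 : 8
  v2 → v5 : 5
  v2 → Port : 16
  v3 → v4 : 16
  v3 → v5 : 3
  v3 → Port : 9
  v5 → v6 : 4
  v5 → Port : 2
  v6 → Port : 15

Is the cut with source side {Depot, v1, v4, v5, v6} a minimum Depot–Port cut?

No — its capacity is 23, but the minimum cut has capacity 21.

Given cut capacity: 6 + 2 + 15 = 23.
Augment Depot→v3→Port: bottleneck 6, flow now 6.
Augment Depot→v6→Port: bottleneck 15, flow now 21.
No augmenting path remains; maximum flow = 21.
In the residual graph, reachable from Depot: {Depot}.
Min-cut edges: Depot→v3 (6), Depot→v6 (15); capacity 6 + 15 = 21.
Cut capacity 23 exceeds the max flow 21, so it is not minimum.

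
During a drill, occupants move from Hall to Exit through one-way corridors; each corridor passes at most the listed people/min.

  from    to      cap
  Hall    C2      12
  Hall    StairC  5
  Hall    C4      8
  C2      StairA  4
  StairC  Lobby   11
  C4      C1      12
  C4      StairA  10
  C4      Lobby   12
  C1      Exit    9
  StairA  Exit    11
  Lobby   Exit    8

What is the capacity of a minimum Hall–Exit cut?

Augment Hall→C2→StairA→Exit: bottleneck 4, flow now 4.
Augment Hall→StairC→Lobby→Exit: bottleneck 5, flow now 9.
Augment Hall→C4→C1→Exit: bottleneck 8, flow now 17.
No augmenting path remains; maximum flow = 17.
By max-flow min-cut, the minimum cut capacity equals the max flow.
In the residual graph, reachable from Hall: {Hall, C2}.
Min-cut edges: Hall→StairC (5), Hall→C4 (8), C2→StairA (4); capacity 5 + 8 + 4 = 17.

17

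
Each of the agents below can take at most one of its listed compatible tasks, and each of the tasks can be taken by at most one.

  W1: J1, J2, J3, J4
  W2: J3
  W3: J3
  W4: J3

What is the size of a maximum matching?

Unit-capacity flow: source→left, listed edges, right→sink; max matching = max flow.
Augmenting path W1→J1 (+1); matched 1.
Augmenting path W2→J3 (+1); matched 2.
No augmenting path remains; maximum matching = 2.
König certificate: {W1, J3} is a vertex cover of size 2 (every listed pair touches it), so no matching can be larger.

2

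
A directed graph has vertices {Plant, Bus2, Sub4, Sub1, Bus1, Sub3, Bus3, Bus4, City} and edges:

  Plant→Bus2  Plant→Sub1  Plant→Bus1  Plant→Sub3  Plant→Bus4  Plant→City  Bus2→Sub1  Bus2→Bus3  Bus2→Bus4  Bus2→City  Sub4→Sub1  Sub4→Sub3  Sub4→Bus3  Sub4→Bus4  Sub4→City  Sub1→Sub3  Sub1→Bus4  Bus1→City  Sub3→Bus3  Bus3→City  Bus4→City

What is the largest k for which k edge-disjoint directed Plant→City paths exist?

5

Assign every edge capacity 1; by Menger, the answer equals the max flow.
Path Plant→City (+1); total 1.
Path Plant→Bus2→City (+1); total 2.
Path Plant→Bus1→City (+1); total 3.
Path Plant→Bus4→City (+1); total 4.
Path Plant→Sub3→Bus3→City (+1); total 5.
No residual Plant→City path; max flow = 5.
Certifying cut of size 5: {Bus4→City, Plant→Bus1, Plant→Bus2, Plant→City, Sub3→Bus3}.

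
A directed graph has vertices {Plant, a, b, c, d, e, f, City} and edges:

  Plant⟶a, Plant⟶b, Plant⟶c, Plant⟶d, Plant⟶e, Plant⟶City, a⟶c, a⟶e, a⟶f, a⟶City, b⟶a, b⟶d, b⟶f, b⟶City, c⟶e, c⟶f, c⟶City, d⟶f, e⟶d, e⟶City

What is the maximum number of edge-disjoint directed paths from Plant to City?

5

Assign every edge capacity 1; by Menger, the answer equals the max flow.
Path Plant→City (+1); total 1.
Path Plant→a→City (+1); total 2.
Path Plant→b→City (+1); total 3.
Path Plant→c→City (+1); total 4.
Path Plant→e→City (+1); total 5.
No residual Plant→City path; max flow = 5.
Certifying cut of size 5: {Plant→City, Plant→a, Plant→b, Plant→c, Plant→e}.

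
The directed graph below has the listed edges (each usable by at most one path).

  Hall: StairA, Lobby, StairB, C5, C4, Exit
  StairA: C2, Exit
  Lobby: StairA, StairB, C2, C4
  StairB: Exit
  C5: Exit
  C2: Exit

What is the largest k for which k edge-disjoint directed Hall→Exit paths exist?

5

Assign every edge capacity 1; by Menger, the answer equals the max flow.
Path Hall→Exit (+1); total 1.
Path Hall→StairA→Exit (+1); total 2.
Path Hall→StairB→Exit (+1); total 3.
Path Hall→C5→Exit (+1); total 4.
Path Hall→Lobby→C2→Exit (+1); total 5.
No residual Hall→Exit path; max flow = 5.
Certifying cut of size 5: {Hall→C5, Hall→Exit, Hall→Lobby, Hall→StairA, Hall→StairB}.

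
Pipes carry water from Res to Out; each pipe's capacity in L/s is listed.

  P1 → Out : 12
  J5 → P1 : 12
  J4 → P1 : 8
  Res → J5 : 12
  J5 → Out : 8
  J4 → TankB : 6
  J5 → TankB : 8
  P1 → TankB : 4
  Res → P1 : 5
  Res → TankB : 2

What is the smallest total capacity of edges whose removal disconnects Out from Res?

Augment Res→J5→Out: bottleneck 8, flow now 8.
Augment Res→P1→Out: bottleneck 5, flow now 13.
Augment Res→J5→P1→Out: bottleneck 4, flow now 17.
No augmenting path remains; maximum flow = 17.
By max-flow min-cut, the minimum cut capacity equals the max flow.
In the residual graph, reachable from Res: {Res, TankB}.
Min-cut edges: Res→J5 (12), Res→P1 (5); capacity 12 + 5 = 17.

17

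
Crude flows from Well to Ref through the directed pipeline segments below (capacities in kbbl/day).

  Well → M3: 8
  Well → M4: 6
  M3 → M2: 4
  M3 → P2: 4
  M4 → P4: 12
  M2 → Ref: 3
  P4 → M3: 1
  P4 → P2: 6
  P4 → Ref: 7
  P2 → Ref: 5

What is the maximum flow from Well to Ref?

13

Augment Well→M3→M2→Ref: bottleneck 3, flow now 3.
Augment Well→M3→P2→Ref: bottleneck 4, flow now 7.
Augment Well→M4→P4→Ref: bottleneck 6, flow now 13.
No augmenting path remains; maximum flow = 13.
In the residual graph, reachable from Well: {Well, M3, M2}.
Min-cut edges: Well→M4 (6), M3→P2 (4), M2→Ref (3); capacity 6 + 4 + 3 = 13.
This cut is saturated, so no flow can exceed 13.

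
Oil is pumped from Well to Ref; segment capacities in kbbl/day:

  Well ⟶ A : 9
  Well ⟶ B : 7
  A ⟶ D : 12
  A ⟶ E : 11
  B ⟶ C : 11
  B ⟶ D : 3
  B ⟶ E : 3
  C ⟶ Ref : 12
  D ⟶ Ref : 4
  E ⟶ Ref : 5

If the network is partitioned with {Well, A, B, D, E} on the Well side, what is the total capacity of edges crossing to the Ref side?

20

Edges leaving {Well, A, B, D, E}: B→C (11), D→Ref (4), E→Ref (5).
Cut capacity = 11 + 4 + 5 = 20.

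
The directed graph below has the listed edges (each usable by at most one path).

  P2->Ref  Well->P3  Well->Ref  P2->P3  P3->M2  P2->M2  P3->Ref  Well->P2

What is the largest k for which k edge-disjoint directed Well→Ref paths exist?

Assign every edge capacity 1; by Menger, the answer equals the max flow.
Path Well→Ref (+1); total 1.
Path Well→P2→Ref (+1); total 2.
Path Well→P3→Ref (+1); total 3.
No residual Well→Ref path; max flow = 3.
Certifying cut of size 3: {Well→P2, Well→P3, Well→Ref}.

3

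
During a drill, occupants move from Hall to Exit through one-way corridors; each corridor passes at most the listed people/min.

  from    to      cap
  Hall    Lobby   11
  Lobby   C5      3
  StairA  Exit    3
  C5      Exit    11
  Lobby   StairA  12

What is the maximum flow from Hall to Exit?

6

Augment Hall→Lobby→C5→Exit: bottleneck 3, flow now 3.
Augment Hall→Lobby→StairA→Exit: bottleneck 3, flow now 6.
No augmenting path remains; maximum flow = 6.
In the residual graph, reachable from Hall: {Hall, Lobby, StairA}.
Min-cut edges: Lobby→C5 (3), StairA→Exit (3); capacity 3 + 3 = 6.
This cut is saturated, so no flow can exceed 6.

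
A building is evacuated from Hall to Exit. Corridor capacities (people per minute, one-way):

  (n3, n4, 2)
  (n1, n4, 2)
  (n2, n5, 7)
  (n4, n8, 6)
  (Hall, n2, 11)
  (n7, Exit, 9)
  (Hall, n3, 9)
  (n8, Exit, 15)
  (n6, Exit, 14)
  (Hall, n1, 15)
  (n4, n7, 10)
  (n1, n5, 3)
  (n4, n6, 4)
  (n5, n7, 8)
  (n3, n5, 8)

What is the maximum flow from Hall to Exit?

12

Augment Hall→n1→n4→n6→Exit: bottleneck 2, flow now 2.
Augment Hall→n1→n5→n7→Exit: bottleneck 3, flow now 5.
Augment Hall→n2→n5→n7→Exit: bottleneck 5, flow now 10.
Augment Hall→n3→n4→n6→Exit: bottleneck 2, flow now 12.
No augmenting path remains; maximum flow = 12.
In the residual graph, reachable from Hall: {Hall, n1, n2, n3, n5}.
Min-cut edges: n1→n4 (2), n3→n4 (2), n5→n7 (8); capacity 2 + 2 + 8 = 12.
This cut is saturated, so no flow can exceed 12.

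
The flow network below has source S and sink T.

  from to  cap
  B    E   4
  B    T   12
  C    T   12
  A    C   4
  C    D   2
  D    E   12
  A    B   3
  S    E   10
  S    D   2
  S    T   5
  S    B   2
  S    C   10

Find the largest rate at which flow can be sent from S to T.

Augment S→T: bottleneck 5, flow now 5.
Augment S→B→T: bottleneck 2, flow now 7.
Augment S→C→T: bottleneck 10, flow now 17.
No augmenting path remains; maximum flow = 17.
In the residual graph, reachable from S: {S, D, E}.
Min-cut edges: S→B (2), S→C (10), S→T (5); capacity 2 + 10 + 5 = 17.
This cut is saturated, so no flow can exceed 17.

17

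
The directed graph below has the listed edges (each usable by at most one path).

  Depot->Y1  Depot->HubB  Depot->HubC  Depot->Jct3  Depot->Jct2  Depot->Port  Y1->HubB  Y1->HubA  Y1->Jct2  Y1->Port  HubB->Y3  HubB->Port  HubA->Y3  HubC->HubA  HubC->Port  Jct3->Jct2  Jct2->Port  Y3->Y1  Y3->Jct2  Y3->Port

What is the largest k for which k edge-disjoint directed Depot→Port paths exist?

5

Assign every edge capacity 1; by Menger, the answer equals the max flow.
Path Depot→Port (+1); total 1.
Path Depot→Y1→Port (+1); total 2.
Path Depot→HubB→Port (+1); total 3.
Path Depot→HubC→Port (+1); total 4.
Path Depot→Jct2→Port (+1); total 5.
No residual Depot→Port path; max flow = 5.
Certifying cut of size 5: {Depot→HubB, Depot→HubC, Depot→Port, Depot→Y1, Jct2→Port}.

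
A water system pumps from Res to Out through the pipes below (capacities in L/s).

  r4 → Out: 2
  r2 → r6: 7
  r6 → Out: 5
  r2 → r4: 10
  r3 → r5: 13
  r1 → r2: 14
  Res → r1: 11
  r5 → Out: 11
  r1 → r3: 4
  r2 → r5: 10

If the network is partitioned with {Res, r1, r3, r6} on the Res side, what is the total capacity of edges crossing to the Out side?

Edges leaving {Res, r1, r3, r6}: r1→r2 (14), r3→r5 (13), r6→Out (5).
Cut capacity = 14 + 13 + 5 = 32.

32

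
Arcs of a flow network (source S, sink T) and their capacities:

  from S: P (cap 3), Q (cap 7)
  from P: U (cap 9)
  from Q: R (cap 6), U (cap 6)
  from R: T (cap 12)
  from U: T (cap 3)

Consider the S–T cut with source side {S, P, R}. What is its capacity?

Edges leaving {S, P, R}: S→Q (7), P→U (9), R→T (12).
Cut capacity = 7 + 9 + 12 = 28.

28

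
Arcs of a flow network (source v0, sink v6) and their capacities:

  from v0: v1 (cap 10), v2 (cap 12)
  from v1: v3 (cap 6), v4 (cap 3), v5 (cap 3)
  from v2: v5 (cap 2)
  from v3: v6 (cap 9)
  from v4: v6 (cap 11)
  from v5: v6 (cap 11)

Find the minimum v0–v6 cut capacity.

Augment v0→v1→v3→v6: bottleneck 6, flow now 6.
Augment v0→v1→v4→v6: bottleneck 3, flow now 9.
Augment v0→v1→v5→v6: bottleneck 1, flow now 10.
Augment v0→v2→v5→v6: bottleneck 2, flow now 12.
No augmenting path remains; maximum flow = 12.
By max-flow min-cut, the minimum cut capacity equals the max flow.
In the residual graph, reachable from v0: {v0, v2}.
Min-cut edges: v0→v1 (10), v2→v5 (2); capacity 10 + 2 = 12.

12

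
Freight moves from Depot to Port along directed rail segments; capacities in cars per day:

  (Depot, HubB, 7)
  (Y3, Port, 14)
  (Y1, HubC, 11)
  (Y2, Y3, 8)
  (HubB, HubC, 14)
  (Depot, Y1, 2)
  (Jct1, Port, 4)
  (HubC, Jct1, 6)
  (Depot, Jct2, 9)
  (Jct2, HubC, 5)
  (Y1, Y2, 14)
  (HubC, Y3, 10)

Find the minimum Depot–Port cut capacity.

Augment Depot→HubB→HubC→Y3→Port: bottleneck 7, flow now 7.
Augment Depot→Jct2→HubC→Y3→Port: bottleneck 3, flow now 10.
Augment Depot→Jct2→HubC→Jct1→Port: bottleneck 2, flow now 12.
Augment Depot→Y1→HubC→Jct1→Port: bottleneck 2, flow now 14.
No augmenting path remains; maximum flow = 14.
By max-flow min-cut, the minimum cut capacity equals the max flow.
In the residual graph, reachable from Depot: {Depot, Jct2}.
Min-cut edges: Depot→HubB (7), Depot→Y1 (2), Jct2→HubC (5); capacity 7 + 2 + 5 = 14.

14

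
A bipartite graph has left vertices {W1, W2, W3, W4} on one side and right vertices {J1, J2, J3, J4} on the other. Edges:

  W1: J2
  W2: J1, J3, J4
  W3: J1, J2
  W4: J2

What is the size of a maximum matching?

Unit-capacity flow: source→left, listed edges, right→sink; max matching = max flow.
Augmenting path W1→J2 (+1); matched 1.
Augmenting path W2→J1 (+1); matched 2.
Augmenting path W3→J1→W2→J3 (+1); matched 3.
No augmenting path remains; maximum matching = 3.
König certificate: {W2, W3, J2} is a vertex cover of size 3 (every listed pair touches it), so no matching can be larger.

3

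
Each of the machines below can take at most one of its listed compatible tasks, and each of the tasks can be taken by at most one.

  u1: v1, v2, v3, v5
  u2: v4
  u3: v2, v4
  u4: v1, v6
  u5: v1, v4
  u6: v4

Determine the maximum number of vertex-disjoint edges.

Unit-capacity flow: source→left, listed edges, right→sink; max matching = max flow.
Augmenting path u1→v1 (+1); matched 1.
Augmenting path u2→v4 (+1); matched 2.
Augmenting path u3→v2 (+1); matched 3.
Augmenting path u4→v6 (+1); matched 4.
Augmenting path u5→v1→u1→v3 (+1); matched 5.
No augmenting path remains; maximum matching = 5.
König certificate: {u1, u3, u4, u5, v4} is a vertex cover of size 5 (every listed pair touches it), so no matching can be larger.

5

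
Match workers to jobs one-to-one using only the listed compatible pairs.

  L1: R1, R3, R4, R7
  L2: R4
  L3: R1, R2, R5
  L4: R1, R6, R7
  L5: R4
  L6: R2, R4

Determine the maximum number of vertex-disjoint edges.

Unit-capacity flow: source→left, listed edges, right→sink; max matching = max flow.
Augmenting path L1→R1 (+1); matched 1.
Augmenting path L2→R4 (+1); matched 2.
Augmenting path L3→R2 (+1); matched 3.
Augmenting path L4→R6 (+1); matched 4.
Augmenting path L6→R2→L3→R5 (+1); matched 5.
No augmenting path remains; maximum matching = 5.
König certificate: {L1, L3, L4, L6, R4} is a vertex cover of size 5 (every listed pair touches it), so no matching can be larger.

5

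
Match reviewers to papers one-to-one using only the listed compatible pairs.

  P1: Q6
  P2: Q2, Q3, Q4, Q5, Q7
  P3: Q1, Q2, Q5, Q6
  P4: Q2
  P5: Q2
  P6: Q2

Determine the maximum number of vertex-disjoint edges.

Unit-capacity flow: source→left, listed edges, right→sink; max matching = max flow.
Augmenting path P1→Q6 (+1); matched 1.
Augmenting path P2→Q2 (+1); matched 2.
Augmenting path P3→Q1 (+1); matched 3.
Augmenting path P4→Q2→P2→Q3 (+1); matched 4.
No augmenting path remains; maximum matching = 4.
König certificate: {P1, P2, P3, Q2} is a vertex cover of size 4 (every listed pair touches it), so no matching can be larger.

4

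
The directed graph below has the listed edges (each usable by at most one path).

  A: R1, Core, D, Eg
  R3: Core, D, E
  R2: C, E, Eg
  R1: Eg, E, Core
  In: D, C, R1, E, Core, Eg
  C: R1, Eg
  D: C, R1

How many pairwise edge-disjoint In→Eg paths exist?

Assign every edge capacity 1; by Menger, the answer equals the max flow.
Path In→Eg (+1); total 1.
Path In→C→Eg (+1); total 2.
Path In→R1→Eg (+1); total 3.
No residual In→Eg path; max flow = 3.
Certifying cut of size 3: {C→Eg, In→Eg, R1→Eg}.

3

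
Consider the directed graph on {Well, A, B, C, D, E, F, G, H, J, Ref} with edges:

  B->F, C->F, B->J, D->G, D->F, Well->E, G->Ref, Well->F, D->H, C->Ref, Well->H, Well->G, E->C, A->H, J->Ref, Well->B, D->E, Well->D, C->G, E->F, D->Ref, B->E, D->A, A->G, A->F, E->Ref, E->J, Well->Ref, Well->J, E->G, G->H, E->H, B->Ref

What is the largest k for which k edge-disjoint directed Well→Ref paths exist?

6

Assign every edge capacity 1; by Menger, the answer equals the max flow.
Path Well→Ref (+1); total 1.
Path Well→B→Ref (+1); total 2.
Path Well→D→Ref (+1); total 3.
Path Well→E→Ref (+1); total 4.
Path Well→G→Ref (+1); total 5.
Path Well→J→Ref (+1); total 6.
No residual Well→Ref path; max flow = 6.
Certifying cut of size 6: {Well→B, Well→D, Well→E, Well→G, Well→J, Well→Ref}.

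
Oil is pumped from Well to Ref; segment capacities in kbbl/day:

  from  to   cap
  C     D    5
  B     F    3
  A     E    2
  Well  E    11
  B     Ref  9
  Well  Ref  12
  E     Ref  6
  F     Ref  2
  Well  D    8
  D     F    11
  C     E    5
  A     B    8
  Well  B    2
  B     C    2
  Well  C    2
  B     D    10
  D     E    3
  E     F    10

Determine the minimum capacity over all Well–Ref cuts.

22

Augment Well→Ref: bottleneck 12, flow now 12.
Augment Well→B→Ref: bottleneck 2, flow now 14.
Augment Well→E→Ref: bottleneck 6, flow now 20.
Augment Well→D→F→Ref: bottleneck 2, flow now 22.
No augmenting path remains; maximum flow = 22.
By max-flow min-cut, the minimum cut capacity equals the max flow.
In the residual graph, reachable from Well: {Well, C, D, E, F}.
Min-cut edges: Well→B (2), Well→Ref (12), E→Ref (6), F→Ref (2); capacity 2 + 12 + 6 + 2 = 22.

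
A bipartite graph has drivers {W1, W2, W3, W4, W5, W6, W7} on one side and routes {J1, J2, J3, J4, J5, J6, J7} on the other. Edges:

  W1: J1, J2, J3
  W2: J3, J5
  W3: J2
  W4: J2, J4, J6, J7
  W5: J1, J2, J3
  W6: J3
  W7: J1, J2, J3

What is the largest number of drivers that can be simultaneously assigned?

Unit-capacity flow: source→left, listed edges, right→sink; max matching = max flow.
Augmenting path W1→J1 (+1); matched 1.
Augmenting path W2→J3 (+1); matched 2.
Augmenting path W3→J2 (+1); matched 3.
Augmenting path W4→J4 (+1); matched 4.
Augmenting path W5→J3→W2→J5 (+1); matched 5.
No augmenting path remains; maximum matching = 5.
König certificate: {W2, W4, J1, J2, J3} is a vertex cover of size 5 (every listed pair touches it), so no matching can be larger.

5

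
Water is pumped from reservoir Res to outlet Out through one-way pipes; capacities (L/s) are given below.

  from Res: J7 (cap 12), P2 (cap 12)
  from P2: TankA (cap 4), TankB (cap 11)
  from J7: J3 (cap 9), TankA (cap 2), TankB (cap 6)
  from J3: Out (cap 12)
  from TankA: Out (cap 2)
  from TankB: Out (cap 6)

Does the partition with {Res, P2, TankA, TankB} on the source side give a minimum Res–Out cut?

No — its capacity is 20, but the minimum cut has capacity 17.

Given cut capacity: 12 + 2 + 6 = 20.
Augment Res→P2→TankA→Out: bottleneck 2, flow now 2.
Augment Res→P2→TankB→Out: bottleneck 6, flow now 8.
Augment Res→J7→J3→Out: bottleneck 9, flow now 17.
No augmenting path remains; maximum flow = 17.
In the residual graph, reachable from Res: {Res, P2, J7, TankA, TankB}.
Min-cut edges: J7→J3 (9), TankA→Out (2), TankB→Out (6); capacity 9 + 2 + 6 = 17.
Cut capacity 20 exceeds the max flow 17, so it is not minimum.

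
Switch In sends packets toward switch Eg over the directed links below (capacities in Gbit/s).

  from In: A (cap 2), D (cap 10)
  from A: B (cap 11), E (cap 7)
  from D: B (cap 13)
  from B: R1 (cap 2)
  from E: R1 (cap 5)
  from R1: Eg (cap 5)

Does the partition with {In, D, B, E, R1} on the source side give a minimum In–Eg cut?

No — its capacity is 7, but the minimum cut has capacity 4.

Given cut capacity: 2 + 5 = 7.
Augment In→A→B→R1→Eg: bottleneck 2, flow now 2.
Augment In→D→B→A→E→R1→Eg: bottleneck 2, flow now 4. (uses reverse residual edge)
No augmenting path remains; maximum flow = 4.
In the residual graph, reachable from In: {In, D, B}.
Min-cut edges: In→A (2), B→R1 (2); capacity 2 + 2 = 4.
Cut capacity 7 exceeds the max flow 4, so it is not minimum.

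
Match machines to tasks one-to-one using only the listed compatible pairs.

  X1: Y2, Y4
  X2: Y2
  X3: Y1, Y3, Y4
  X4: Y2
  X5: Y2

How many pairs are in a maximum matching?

Unit-capacity flow: source→left, listed edges, right→sink; max matching = max flow.
Augmenting path X1→Y2 (+1); matched 1.
Augmenting path X3→Y1 (+1); matched 2.
Augmenting path X2→Y2→X1→Y4 (+1); matched 3.
No augmenting path remains; maximum matching = 3.
König certificate: {X1, X3, Y2} is a vertex cover of size 3 (every listed pair touches it), so no matching can be larger.

3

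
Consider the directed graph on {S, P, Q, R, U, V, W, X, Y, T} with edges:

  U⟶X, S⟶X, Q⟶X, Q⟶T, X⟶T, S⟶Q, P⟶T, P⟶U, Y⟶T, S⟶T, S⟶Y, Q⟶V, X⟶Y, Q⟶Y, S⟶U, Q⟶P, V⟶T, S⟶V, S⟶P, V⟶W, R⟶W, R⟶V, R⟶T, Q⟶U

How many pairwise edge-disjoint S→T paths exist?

6

Assign every edge capacity 1; by Menger, the answer equals the max flow.
Path S→T (+1); total 1.
Path S→P→T (+1); total 2.
Path S→Q→T (+1); total 3.
Path S→V→T (+1); total 4.
Path S→X→T (+1); total 5.
Path S→Y→T (+1); total 6.
No residual S→T path; max flow = 6.
Certifying cut of size 6: {S→P, S→Q, S→T, S→V, X→T, Y→T}.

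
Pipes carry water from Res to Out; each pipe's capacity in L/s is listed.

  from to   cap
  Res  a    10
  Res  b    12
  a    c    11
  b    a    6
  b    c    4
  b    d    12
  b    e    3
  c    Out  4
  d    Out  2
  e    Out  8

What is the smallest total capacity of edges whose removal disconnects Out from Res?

9

Augment Res→a→c→Out: bottleneck 4, flow now 4.
Augment Res→b→d→Out: bottleneck 2, flow now 6.
Augment Res→b→e→Out: bottleneck 3, flow now 9.
No augmenting path remains; maximum flow = 9.
By max-flow min-cut, the minimum cut capacity equals the max flow.
In the residual graph, reachable from Res: {Res, a, b, c, d}.
Min-cut edges: b→e (3), c→Out (4), d→Out (2); capacity 3 + 4 + 2 = 9.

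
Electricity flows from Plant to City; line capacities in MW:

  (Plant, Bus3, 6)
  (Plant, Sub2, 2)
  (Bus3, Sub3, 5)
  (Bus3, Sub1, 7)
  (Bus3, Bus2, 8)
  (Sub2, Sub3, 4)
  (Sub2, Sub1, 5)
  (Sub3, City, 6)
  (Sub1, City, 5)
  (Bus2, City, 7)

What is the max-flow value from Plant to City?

Augment Plant→Bus3→Sub3→City: bottleneck 5, flow now 5.
Augment Plant→Bus3→Sub1→City: bottleneck 1, flow now 6.
Augment Plant→Sub2→Sub3→City: bottleneck 1, flow now 7.
Augment Plant→Sub2→Sub1→City: bottleneck 1, flow now 8.
No augmenting path remains; maximum flow = 8.
In the residual graph, reachable from Plant: {Plant}.
Min-cut edges: Plant→Bus3 (6), Plant→Sub2 (2); capacity 6 + 2 = 8.
This cut is saturated, so no flow can exceed 8.

8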